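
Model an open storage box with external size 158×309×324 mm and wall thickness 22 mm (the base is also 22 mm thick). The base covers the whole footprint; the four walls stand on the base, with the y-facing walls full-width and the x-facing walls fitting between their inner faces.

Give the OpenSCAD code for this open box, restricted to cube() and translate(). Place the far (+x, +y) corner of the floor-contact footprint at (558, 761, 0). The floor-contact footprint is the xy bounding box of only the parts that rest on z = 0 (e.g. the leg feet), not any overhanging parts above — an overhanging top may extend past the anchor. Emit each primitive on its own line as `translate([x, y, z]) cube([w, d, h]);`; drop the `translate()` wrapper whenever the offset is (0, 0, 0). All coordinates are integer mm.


translate([400, 452, 0]) cube([158, 309, 22]);
translate([400, 452, 22]) cube([158, 22, 302]);
translate([400, 739, 22]) cube([158, 22, 302]);
translate([400, 474, 22]) cube([22, 265, 302]);
translate([536, 474, 22]) cube([22, 265, 302]);


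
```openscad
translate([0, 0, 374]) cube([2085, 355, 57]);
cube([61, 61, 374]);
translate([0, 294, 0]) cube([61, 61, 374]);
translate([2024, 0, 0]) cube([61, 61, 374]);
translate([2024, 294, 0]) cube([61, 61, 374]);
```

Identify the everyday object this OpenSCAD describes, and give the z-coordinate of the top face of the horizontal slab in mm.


A bench. The seat-top height is 431 mm.

A long slab on four corner posts — a bench. The slab sits at z = 374 with thickness 57, so the top is 374 + 57 = 431 mm.


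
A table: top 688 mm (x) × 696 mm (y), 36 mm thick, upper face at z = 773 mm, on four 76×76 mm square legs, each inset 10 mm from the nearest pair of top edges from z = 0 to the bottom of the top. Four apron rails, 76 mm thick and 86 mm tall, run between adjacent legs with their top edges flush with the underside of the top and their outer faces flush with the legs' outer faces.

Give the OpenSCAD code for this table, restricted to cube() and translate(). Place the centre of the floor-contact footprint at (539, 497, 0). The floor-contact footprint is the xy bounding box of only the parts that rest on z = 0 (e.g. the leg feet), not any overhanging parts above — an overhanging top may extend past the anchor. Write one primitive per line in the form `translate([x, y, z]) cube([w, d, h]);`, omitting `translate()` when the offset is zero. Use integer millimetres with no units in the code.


translate([195, 149, 737]) cube([688, 696, 36]);
translate([205, 159, 0]) cube([76, 76, 737]);
translate([797, 159, 0]) cube([76, 76, 737]);
translate([205, 759, 0]) cube([76, 76, 737]);
translate([797, 759, 0]) cube([76, 76, 737]);
translate([281, 159, 651]) cube([516, 76, 86]);
translate([281, 759, 651]) cube([516, 76, 86]);
translate([205, 235, 651]) cube([76, 524, 86]);
translate([797, 235, 651]) cube([76, 524, 86]);


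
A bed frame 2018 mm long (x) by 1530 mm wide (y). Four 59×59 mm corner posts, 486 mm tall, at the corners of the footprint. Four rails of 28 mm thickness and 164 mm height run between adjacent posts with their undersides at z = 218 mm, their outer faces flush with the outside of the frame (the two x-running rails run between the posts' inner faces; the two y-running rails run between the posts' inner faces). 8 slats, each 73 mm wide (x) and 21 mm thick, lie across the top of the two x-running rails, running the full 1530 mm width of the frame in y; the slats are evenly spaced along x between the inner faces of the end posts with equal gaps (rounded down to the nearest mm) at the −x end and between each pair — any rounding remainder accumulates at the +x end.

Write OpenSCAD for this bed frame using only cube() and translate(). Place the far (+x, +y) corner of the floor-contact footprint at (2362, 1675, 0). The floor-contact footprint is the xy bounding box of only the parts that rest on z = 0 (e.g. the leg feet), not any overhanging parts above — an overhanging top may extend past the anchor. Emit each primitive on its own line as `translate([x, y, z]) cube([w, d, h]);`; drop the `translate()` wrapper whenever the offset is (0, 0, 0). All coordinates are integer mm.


translate([344, 145, 0]) cube([59, 59, 486]);
translate([344, 1616, 0]) cube([59, 59, 486]);
translate([2303, 145, 0]) cube([59, 59, 486]);
translate([2303, 1616, 0]) cube([59, 59, 486]);
translate([403, 145, 218]) cube([1900, 28, 164]);
translate([403, 1647, 218]) cube([1900, 28, 164]);
translate([344, 204, 218]) cube([28, 1412, 164]);
translate([2334, 204, 218]) cube([28, 1412, 164]);
translate([549, 145, 382]) cube([73, 1530, 21]);
translate([768, 145, 382]) cube([73, 1530, 21]);
translate([987, 145, 382]) cube([73, 1530, 21]);
translate([1206, 145, 382]) cube([73, 1530, 21]);
translate([1425, 145, 382]) cube([73, 1530, 21]);
translate([1644, 145, 382]) cube([73, 1530, 21]);
translate([1863, 145, 382]) cube([73, 1530, 21]);
translate([2082, 145, 382]) cube([73, 1530, 21]);


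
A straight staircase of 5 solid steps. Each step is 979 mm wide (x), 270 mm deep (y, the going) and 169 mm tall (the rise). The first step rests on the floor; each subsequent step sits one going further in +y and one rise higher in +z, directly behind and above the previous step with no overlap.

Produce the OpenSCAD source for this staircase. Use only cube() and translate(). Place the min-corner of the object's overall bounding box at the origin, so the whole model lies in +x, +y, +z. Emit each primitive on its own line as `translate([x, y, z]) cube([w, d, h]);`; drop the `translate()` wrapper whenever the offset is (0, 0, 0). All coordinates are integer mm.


cube([979, 270, 169]);
translate([0, 270, 169]) cube([979, 270, 169]);
translate([0, 540, 338]) cube([979, 270, 169]);
translate([0, 810, 507]) cube([979, 270, 169]);
translate([0, 1080, 676]) cube([979, 270, 169]);


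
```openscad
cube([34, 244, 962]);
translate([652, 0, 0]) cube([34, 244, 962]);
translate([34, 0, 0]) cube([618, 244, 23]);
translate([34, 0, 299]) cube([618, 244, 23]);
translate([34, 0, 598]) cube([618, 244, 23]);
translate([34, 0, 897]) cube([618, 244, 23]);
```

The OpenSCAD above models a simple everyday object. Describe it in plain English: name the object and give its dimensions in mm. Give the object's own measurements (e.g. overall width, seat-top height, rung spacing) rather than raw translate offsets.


An open bookshelf. Two side panels, each 34 mm thick, 244 mm deep and 962 mm tall, stand 686 mm apart (outside-to-outside). Between them sit 4 shelves, each 23 mm thick and 244 mm deep, spanning the full gap between the sides. The bottom shelf rests on the floor (its underside at z = 0) and the clear gap between one shelf's top and the next shelf's underside is 276 mm.


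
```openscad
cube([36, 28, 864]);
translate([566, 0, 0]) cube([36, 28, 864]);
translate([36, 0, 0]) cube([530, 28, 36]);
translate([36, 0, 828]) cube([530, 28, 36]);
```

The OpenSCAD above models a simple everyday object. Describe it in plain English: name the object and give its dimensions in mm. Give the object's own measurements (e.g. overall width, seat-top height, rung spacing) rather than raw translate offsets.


A rectangular picture frame lying in the x–z plane (depth along y). The opening is 530 mm wide (x) by 792 mm tall (z), surrounded by a border 36 mm wide on all four sides. The frame is 28 mm deep and is made of two full-height vertical stiles with two horizontal rails fitted between them.


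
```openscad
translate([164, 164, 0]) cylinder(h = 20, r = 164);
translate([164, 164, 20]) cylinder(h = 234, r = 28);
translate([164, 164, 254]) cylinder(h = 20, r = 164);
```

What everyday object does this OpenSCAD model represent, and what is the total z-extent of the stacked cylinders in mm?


A spool. The overall height is 274 mm.

Three coaxial cylinders, large–small–large — a spool. Two 20 mm flanges and a 234 mm core give 20 + 234 + 20 = 274 mm.


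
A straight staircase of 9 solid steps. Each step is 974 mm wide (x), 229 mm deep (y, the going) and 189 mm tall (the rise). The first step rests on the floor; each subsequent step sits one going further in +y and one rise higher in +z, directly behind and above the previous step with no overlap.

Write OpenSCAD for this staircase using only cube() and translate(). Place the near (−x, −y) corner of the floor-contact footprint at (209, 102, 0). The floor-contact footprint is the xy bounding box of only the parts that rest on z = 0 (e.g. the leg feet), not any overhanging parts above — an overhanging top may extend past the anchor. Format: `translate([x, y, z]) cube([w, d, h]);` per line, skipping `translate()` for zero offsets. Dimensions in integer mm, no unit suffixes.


translate([209, 102, 0]) cube([974, 229, 189]);
translate([209, 331, 189]) cube([974, 229, 189]);
translate([209, 560, 378]) cube([974, 229, 189]);
translate([209, 789, 567]) cube([974, 229, 189]);
translate([209, 1018, 756]) cube([974, 229, 189]);
translate([209, 1247, 945]) cube([974, 229, 189]);
translate([209, 1476, 1134]) cube([974, 229, 189]);
translate([209, 1705, 1323]) cube([974, 229, 189]);
translate([209, 1934, 1512]) cube([974, 229, 189]);


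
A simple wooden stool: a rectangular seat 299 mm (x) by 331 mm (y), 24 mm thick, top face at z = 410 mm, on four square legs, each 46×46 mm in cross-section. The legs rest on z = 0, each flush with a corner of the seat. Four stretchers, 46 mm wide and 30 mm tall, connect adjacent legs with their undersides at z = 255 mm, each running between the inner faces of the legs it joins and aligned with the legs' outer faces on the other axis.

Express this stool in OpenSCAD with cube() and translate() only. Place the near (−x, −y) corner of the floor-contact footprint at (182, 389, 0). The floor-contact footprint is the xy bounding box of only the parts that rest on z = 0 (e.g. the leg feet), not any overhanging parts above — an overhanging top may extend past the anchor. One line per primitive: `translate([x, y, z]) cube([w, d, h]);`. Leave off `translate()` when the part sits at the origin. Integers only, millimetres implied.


translate([182, 389, 386]) cube([299, 331, 24]);
translate([182, 389, 0]) cube([46, 46, 386]);
translate([435, 389, 0]) cube([46, 46, 386]);
translate([182, 674, 0]) cube([46, 46, 386]);
translate([435, 674, 0]) cube([46, 46, 386]);
translate([228, 389, 255]) cube([207, 46, 30]);
translate([228, 674, 255]) cube([207, 46, 30]);
translate([182, 435, 255]) cube([46, 239, 30]);
translate([435, 435, 255]) cube([46, 239, 30]);


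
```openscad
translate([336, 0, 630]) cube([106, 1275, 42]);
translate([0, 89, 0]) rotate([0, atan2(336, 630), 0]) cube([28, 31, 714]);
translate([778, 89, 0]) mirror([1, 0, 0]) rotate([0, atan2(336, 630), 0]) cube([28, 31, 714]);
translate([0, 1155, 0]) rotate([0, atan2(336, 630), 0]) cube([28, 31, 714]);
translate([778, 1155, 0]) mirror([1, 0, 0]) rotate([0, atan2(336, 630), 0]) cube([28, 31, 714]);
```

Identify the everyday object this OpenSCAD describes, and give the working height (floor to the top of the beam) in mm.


A sawhorse. The overall height is 672 mm.

A beam across two mirrored pairs of raked legs — a sawhorse. The beam's underside is at z = 630 (matching the legs' vertical rise in atan2(336, 630)) and the beam is 42 mm tall, so its top is at 630 + 42 = 672 mm. The raked legs top out at the beam's underside, so that is the highest point.


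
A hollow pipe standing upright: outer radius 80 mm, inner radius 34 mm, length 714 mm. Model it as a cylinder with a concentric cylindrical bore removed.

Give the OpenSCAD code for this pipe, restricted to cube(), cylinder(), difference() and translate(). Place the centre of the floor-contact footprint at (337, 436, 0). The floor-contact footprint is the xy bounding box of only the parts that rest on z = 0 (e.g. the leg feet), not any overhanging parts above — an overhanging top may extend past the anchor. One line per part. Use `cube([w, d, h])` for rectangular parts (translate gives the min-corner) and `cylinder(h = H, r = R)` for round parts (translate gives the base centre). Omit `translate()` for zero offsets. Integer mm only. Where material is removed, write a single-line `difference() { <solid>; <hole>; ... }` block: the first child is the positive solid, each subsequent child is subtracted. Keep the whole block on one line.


difference() { translate([337, 436, 0]) cylinder(h = 714, r = 80); translate([337, 436, 0]) cylinder(h = 714, r = 34); }


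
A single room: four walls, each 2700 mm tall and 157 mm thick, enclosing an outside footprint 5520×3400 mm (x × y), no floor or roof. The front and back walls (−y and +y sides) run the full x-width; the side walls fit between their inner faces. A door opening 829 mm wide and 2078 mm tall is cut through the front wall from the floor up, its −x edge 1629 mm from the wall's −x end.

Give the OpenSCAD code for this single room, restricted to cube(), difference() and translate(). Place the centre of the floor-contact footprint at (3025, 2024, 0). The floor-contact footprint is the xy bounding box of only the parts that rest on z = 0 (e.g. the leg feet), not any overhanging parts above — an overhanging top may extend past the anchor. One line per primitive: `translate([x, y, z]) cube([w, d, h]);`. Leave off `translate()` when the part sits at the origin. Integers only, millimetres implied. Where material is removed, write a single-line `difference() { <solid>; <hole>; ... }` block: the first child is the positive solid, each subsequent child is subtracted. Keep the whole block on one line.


difference() { translate([265, 324, 0]) cube([5520, 157, 2700]); translate([1894, 324, 0]) cube([829, 157, 2078]); }
translate([265, 3567, 0]) cube([5520, 157, 2700]);
translate([265, 481, 0]) cube([157, 3086, 2700]);
translate([5628, 481, 0]) cube([157, 3086, 2700]);


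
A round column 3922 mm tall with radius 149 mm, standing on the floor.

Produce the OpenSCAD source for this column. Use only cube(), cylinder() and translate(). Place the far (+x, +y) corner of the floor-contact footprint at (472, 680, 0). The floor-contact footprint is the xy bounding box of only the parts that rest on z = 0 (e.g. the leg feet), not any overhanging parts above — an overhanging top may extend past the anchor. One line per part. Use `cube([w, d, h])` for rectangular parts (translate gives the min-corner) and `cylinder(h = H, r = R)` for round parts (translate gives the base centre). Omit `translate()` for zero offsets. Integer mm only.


translate([323, 531, 0]) cylinder(h = 3922, r = 149);


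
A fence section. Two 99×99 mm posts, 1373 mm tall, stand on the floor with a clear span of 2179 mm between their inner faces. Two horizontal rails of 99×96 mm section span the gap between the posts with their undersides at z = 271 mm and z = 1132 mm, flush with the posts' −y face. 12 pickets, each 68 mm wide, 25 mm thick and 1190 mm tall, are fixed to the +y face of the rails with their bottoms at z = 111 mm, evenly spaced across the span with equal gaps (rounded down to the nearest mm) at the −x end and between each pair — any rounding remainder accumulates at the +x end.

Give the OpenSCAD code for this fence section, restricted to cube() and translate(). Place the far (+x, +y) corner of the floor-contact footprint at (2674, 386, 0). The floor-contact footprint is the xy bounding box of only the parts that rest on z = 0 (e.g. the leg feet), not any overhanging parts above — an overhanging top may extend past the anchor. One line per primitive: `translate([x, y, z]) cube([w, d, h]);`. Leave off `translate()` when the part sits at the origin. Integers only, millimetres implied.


translate([297, 287, 0]) cube([99, 99, 1373]);
translate([2575, 287, 0]) cube([99, 99, 1373]);
translate([396, 287, 271]) cube([2179, 99, 96]);
translate([396, 287, 1132]) cube([2179, 99, 96]);
translate([500, 386, 111]) cube([68, 25, 1190]);
translate([672, 386, 111]) cube([68, 25, 1190]);
translate([844, 386, 111]) cube([68, 25, 1190]);
translate([1016, 386, 111]) cube([68, 25, 1190]);
translate([1188, 386, 111]) cube([68, 25, 1190]);
translate([1360, 386, 111]) cube([68, 25, 1190]);
translate([1532, 386, 111]) cube([68, 25, 1190]);
translate([1704, 386, 111]) cube([68, 25, 1190]);
translate([1876, 386, 111]) cube([68, 25, 1190]);
translate([2048, 386, 111]) cube([68, 25, 1190]);
translate([2220, 386, 111]) cube([68, 25, 1190]);
translate([2392, 386, 111]) cube([68, 25, 1190]);


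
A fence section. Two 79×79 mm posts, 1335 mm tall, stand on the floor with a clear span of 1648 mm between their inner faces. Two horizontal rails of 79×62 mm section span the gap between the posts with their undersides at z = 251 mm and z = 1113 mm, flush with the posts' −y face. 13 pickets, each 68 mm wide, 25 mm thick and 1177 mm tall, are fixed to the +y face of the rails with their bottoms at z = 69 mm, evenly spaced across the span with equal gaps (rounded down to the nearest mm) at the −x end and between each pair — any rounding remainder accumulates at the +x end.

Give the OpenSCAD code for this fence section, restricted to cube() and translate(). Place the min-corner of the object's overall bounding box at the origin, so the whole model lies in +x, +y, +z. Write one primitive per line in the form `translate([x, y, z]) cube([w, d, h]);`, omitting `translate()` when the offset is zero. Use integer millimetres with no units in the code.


cube([79, 79, 1335]);
translate([1727, 0, 0]) cube([79, 79, 1335]);
translate([79, 0, 251]) cube([1648, 79, 62]);
translate([79, 0, 1113]) cube([1648, 79, 62]);
translate([133, 79, 69]) cube([68, 25, 1177]);
translate([255, 79, 69]) cube([68, 25, 1177]);
translate([377, 79, 69]) cube([68, 25, 1177]);
translate([499, 79, 69]) cube([68, 25, 1177]);
translate([621, 79, 69]) cube([68, 25, 1177]);
translate([743, 79, 69]) cube([68, 25, 1177]);
translate([865, 79, 69]) cube([68, 25, 1177]);
translate([987, 79, 69]) cube([68, 25, 1177]);
translate([1109, 79, 69]) cube([68, 25, 1177]);
translate([1231, 79, 69]) cube([68, 25, 1177]);
translate([1353, 79, 69]) cube([68, 25, 1177]);
translate([1475, 79, 69]) cube([68, 25, 1177]);
translate([1597, 79, 69]) cube([68, 25, 1177]);


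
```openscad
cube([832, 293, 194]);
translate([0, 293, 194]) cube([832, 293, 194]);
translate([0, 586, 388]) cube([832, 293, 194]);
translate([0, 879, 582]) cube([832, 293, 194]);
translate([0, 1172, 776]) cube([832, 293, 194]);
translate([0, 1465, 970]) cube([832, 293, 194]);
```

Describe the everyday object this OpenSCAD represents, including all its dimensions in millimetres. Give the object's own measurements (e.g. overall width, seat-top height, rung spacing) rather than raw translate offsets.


A straight staircase of 6 solid steps. Each step is 832 mm wide (x), 293 mm deep (y, the going) and 194 mm tall (the rise). The first step rests on the floor; each subsequent step sits one going further in +y and one rise higher in +z, directly behind and above the previous step with no overlap.


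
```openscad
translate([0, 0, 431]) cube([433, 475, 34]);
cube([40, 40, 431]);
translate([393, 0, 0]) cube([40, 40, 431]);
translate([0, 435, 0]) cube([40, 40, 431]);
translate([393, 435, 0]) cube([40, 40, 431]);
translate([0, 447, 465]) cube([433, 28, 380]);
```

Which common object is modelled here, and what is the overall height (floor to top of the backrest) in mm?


A chair. The overall height is 845 mm.

A slab on four corner posts with a tall panel at the back — a chair. The seat slab sits at z = 431 with thickness 34, and the 380 mm backrest starts at the seat top, so the overall height is 431 + 34 + 380 = 845 mm.


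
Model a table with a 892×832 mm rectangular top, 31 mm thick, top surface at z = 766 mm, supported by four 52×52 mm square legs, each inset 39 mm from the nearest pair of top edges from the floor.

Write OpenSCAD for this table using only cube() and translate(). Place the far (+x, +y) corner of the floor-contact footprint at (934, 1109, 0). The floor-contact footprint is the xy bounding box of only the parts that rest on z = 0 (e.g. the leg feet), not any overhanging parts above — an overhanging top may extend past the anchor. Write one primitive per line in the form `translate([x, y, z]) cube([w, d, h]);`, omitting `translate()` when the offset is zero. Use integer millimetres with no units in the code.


// leg_h = 766 - 31 = 735
translate([81, 316, 735]) cube([892, 832, 31]);
translate([120, 355, 0]) cube([52, 52, 735]);
translate([882, 355, 0]) cube([52, 52, 735]);
translate([120, 1057, 0]) cube([52, 52, 735]);
translate([882, 1057, 0]) cube([52, 52, 735]);


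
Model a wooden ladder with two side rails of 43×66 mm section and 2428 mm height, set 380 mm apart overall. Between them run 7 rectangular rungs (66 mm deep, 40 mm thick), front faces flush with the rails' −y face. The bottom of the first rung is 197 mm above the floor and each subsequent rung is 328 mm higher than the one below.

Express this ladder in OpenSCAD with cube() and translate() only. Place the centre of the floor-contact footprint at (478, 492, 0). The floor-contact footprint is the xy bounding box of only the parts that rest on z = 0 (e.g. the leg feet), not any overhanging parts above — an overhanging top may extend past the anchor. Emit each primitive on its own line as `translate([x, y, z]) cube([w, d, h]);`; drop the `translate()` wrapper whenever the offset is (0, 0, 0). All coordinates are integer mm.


// rung span = 380 - 2*43 = 294
// rung[k] z = 197 + k*328
translate([288, 459, 0]) cube([43, 66, 2428]);
translate([625, 459, 0]) cube([43, 66, 2428]);
translate([331, 459, 197]) cube([294, 66, 40]);
translate([331, 459, 525]) cube([294, 66, 40]);
translate([331, 459, 853]) cube([294, 66, 40]);
translate([331, 459, 1181]) cube([294, 66, 40]);
translate([331, 459, 1509]) cube([294, 66, 40]);
translate([331, 459, 1837]) cube([294, 66, 40]);
translate([331, 459, 2165]) cube([294, 66, 40]);


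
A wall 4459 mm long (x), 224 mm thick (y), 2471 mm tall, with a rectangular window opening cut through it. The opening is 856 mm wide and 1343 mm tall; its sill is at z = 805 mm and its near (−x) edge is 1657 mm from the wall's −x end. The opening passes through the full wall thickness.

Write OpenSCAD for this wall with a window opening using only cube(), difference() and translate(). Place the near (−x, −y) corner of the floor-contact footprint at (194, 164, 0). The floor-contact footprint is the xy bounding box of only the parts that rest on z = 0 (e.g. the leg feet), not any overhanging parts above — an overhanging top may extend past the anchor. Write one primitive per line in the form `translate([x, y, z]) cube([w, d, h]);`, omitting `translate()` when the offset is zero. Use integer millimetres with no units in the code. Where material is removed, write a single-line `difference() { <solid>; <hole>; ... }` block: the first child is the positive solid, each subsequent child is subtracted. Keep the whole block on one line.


difference() { translate([194, 164, 0]) cube([4459, 224, 2471]); translate([1851, 164, 805]) cube([856, 224, 1343]); }


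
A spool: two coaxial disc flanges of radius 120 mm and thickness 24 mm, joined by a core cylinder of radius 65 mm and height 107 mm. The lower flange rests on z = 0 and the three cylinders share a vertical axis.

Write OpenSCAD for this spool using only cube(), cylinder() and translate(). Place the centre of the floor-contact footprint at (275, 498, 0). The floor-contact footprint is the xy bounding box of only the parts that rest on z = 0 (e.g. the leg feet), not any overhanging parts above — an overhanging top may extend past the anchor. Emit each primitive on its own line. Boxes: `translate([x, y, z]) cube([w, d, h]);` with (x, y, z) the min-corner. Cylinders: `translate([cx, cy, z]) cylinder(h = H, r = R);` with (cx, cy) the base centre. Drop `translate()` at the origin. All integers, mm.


translate([275, 498, 0]) cylinder(h = 24, r = 120);
translate([275, 498, 24]) cylinder(h = 107, r = 65);
translate([275, 498, 131]) cylinder(h = 24, r = 120);


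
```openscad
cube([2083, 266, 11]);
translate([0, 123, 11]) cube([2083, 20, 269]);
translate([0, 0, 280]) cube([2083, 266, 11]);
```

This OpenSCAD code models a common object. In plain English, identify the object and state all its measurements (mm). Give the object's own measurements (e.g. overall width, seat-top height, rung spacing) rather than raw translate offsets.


An I-beam lying along x, 2083 mm long. Overall section height 291 mm. Two flanges 266 mm wide (y) and 11 mm thick, one on the floor and one at the top; a web 20 mm thick runs between them, centred on the flange width.


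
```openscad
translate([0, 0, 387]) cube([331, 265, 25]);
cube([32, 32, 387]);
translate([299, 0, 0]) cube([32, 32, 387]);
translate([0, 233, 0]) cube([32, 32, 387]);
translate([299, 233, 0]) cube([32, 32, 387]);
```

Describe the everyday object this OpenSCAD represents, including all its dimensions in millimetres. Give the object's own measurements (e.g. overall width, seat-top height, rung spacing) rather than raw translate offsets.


A four-legged stool. The seat is a 331×265×25 mm slab whose top surface is at z = 412 mm; four square legs, each 32×32 mm in cross-section, run from the floor (z = 0) to the underside of the seat, each flush with a corner of the seat.


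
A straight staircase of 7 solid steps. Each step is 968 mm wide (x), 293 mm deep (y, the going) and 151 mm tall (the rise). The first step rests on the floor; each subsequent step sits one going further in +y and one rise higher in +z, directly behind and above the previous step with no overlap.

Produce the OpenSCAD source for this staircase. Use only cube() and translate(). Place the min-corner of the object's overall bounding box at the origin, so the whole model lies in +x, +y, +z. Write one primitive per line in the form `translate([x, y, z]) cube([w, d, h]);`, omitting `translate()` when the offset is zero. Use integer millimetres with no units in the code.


cube([968, 293, 151]);
translate([0, 293, 151]) cube([968, 293, 151]);
translate([0, 586, 302]) cube([968, 293, 151]);
translate([0, 879, 453]) cube([968, 293, 151]);
translate([0, 1172, 604]) cube([968, 293, 151]);
translate([0, 1465, 755]) cube([968, 293, 151]);
translate([0, 1758, 906]) cube([968, 293, 151]);


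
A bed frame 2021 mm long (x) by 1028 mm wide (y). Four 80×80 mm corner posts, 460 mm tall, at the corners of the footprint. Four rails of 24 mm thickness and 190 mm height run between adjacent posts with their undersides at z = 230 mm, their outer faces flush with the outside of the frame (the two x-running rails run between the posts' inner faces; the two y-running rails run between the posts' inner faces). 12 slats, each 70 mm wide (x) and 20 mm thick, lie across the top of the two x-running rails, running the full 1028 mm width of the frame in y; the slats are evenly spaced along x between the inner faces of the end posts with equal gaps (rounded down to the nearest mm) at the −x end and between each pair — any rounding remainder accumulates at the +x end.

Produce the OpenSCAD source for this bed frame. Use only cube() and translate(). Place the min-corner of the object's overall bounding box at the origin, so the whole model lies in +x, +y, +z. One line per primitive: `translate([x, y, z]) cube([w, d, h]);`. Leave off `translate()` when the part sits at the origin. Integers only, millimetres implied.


cube([80, 80, 460]);
translate([0, 948, 0]) cube([80, 80, 460]);
translate([1941, 0, 0]) cube([80, 80, 460]);
translate([1941, 948, 0]) cube([80, 80, 460]);
translate([80, 0, 230]) cube([1861, 24, 190]);
translate([80, 1004, 230]) cube([1861, 24, 190]);
translate([0, 80, 230]) cube([24, 868, 190]);
translate([1997, 80, 230]) cube([24, 868, 190]);
translate([158, 0, 420]) cube([70, 1028, 20]);
translate([306, 0, 420]) cube([70, 1028, 20]);
translate([454, 0, 420]) cube([70, 1028, 20]);
translate([602, 0, 420]) cube([70, 1028, 20]);
translate([750, 0, 420]) cube([70, 1028, 20]);
translate([898, 0, 420]) cube([70, 1028, 20]);
translate([1046, 0, 420]) cube([70, 1028, 20]);
translate([1194, 0, 420]) cube([70, 1028, 20]);
translate([1342, 0, 420]) cube([70, 1028, 20]);
translate([1490, 0, 420]) cube([70, 1028, 20]);
translate([1638, 0, 420]) cube([70, 1028, 20]);
translate([1786, 0, 420]) cube([70, 1028, 20]);


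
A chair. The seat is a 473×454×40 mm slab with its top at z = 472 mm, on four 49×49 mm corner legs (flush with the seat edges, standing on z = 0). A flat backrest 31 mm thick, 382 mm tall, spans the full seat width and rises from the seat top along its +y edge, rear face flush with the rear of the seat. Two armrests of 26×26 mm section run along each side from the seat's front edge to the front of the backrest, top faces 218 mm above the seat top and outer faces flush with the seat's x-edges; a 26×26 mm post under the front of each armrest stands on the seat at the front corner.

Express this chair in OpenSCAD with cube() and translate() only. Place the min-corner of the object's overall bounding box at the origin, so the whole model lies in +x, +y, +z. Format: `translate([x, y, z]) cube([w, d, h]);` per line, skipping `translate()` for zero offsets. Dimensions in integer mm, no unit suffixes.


translate([0, 0, 432]) cube([473, 454, 40]);
cube([49, 49, 432]);
translate([424, 0, 0]) cube([49, 49, 432]);
translate([0, 405, 0]) cube([49, 49, 432]);
translate([424, 405, 0]) cube([49, 49, 432]);
translate([0, 423, 472]) cube([473, 31, 382]);
translate([0, 0, 664]) cube([26, 423, 26]);
translate([447, 0, 664]) cube([26, 423, 26]);
translate([0, 0, 472]) cube([26, 26, 192]);
translate([447, 0, 472]) cube([26, 26, 192]);


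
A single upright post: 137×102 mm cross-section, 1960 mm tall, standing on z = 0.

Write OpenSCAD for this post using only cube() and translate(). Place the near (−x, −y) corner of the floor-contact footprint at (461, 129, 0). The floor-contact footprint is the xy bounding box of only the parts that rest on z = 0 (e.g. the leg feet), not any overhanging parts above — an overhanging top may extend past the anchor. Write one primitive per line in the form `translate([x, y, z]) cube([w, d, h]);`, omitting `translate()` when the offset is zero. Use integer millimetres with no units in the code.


translate([461, 129, 0]) cube([137, 102, 1960]);


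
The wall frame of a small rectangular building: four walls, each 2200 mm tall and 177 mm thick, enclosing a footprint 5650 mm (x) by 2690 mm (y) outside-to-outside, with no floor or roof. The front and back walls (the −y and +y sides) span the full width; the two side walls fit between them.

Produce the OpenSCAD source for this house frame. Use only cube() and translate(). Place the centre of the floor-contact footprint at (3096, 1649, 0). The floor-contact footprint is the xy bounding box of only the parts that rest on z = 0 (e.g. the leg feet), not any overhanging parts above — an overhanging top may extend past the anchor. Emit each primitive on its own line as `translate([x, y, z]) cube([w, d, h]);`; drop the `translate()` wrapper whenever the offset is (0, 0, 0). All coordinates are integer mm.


translate([271, 304, 0]) cube([5650, 177, 2200]);
translate([271, 2817, 0]) cube([5650, 177, 2200]);
translate([271, 481, 0]) cube([177, 2336, 2200]);
translate([5744, 481, 0]) cube([177, 2336, 2200]);


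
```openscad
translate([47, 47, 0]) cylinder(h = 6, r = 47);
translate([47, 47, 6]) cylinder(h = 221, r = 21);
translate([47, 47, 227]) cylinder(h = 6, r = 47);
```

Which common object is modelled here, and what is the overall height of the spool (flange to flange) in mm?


A spool. The overall height is 233 mm.

Three coaxial cylinders, large–small–large — a spool. Two 6 mm flanges and a 221 mm core give 6 + 221 + 6 = 233 mm.


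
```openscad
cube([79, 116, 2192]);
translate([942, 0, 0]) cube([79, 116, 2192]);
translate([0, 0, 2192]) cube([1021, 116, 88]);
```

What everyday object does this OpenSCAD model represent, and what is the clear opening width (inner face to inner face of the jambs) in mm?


A door frame. The clear opening width is 863 mm.

Two 2192 mm tall posts with a header on top — a door frame. The left jamb is 79 mm wide at x = 0; the right jamb starts at x = 942. The clear opening is 942 − 79 = 863 mm.


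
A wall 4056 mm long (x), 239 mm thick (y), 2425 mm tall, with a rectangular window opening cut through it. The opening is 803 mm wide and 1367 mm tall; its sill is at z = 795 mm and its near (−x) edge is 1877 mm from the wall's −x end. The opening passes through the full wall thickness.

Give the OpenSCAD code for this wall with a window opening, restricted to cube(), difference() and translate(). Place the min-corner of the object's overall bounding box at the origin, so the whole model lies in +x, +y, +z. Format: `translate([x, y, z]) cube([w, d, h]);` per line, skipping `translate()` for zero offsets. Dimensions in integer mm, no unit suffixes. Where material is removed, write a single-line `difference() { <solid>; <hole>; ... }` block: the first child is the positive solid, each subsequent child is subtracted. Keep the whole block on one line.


difference() { cube([4056, 239, 2425]); translate([1877, 0, 795]) cube([803, 239, 1367]); }


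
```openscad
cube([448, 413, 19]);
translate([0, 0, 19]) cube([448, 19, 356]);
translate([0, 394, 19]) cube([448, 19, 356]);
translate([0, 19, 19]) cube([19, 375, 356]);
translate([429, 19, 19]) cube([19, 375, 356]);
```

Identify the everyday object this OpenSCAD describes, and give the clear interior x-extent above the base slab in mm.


An open box. The internal width is 410 mm.

A 448×413 base slab with four walls standing on it — an open box. The base is 448 mm wide and the walls are 19 mm thick, so the internal width is 448 − 2 × 19 = 410 mm.


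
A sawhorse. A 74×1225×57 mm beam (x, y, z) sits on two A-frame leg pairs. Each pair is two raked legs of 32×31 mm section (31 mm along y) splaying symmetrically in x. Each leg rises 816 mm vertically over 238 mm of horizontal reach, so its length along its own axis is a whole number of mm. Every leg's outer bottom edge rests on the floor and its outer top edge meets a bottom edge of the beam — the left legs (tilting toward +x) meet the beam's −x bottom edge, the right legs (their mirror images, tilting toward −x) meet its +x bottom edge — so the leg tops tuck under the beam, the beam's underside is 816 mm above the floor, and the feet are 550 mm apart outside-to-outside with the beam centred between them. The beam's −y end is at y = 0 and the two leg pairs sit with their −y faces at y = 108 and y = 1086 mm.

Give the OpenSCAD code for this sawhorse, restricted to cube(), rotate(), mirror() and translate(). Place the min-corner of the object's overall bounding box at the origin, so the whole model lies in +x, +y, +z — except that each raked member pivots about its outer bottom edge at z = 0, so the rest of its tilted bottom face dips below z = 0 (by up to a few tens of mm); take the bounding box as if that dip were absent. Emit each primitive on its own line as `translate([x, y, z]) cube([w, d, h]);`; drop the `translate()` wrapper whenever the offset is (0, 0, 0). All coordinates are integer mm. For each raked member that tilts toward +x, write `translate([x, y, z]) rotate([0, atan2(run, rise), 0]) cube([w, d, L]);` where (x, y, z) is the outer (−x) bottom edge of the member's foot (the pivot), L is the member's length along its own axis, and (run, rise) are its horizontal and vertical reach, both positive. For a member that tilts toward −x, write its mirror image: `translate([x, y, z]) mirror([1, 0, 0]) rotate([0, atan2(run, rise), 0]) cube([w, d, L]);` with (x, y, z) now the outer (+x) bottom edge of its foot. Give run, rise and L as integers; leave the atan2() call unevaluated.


translate([238, 0, 816]) cube([74, 1225, 57]);
translate([0, 108, 0]) rotate([0, atan2(238, 816), 0]) cube([32, 31, 850]);
translate([550, 108, 0]) mirror([1, 0, 0]) rotate([0, atan2(238, 816), 0]) cube([32, 31, 850]);
translate([0, 1086, 0]) rotate([0, atan2(238, 816), 0]) cube([32, 31, 850]);
translate([550, 1086, 0]) mirror([1, 0, 0]) rotate([0, atan2(238, 816), 0]) cube([32, 31, 850]);


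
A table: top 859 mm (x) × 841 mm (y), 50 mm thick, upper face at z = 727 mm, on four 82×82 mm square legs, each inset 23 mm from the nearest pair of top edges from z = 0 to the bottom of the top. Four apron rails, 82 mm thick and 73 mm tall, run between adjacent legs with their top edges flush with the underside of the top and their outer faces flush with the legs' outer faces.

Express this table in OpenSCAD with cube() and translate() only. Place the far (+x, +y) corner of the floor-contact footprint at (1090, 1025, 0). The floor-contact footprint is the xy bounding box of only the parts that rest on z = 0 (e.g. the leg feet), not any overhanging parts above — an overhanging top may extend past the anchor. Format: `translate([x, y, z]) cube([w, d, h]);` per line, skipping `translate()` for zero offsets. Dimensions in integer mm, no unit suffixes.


// leg_h = 727 - 50 = 677
// apron z = 677 - 73 = 604
translate([254, 207, 677]) cube([859, 841, 50]);
translate([277, 230, 0]) cube([82, 82, 677]);
translate([1008, 230, 0]) cube([82, 82, 677]);
translate([277, 943, 0]) cube([82, 82, 677]);
translate([1008, 943, 0]) cube([82, 82, 677]);
translate([359, 230, 604]) cube([649, 82, 73]);
translate([359, 943, 604]) cube([649, 82, 73]);
translate([277, 312, 604]) cube([82, 631, 73]);
translate([1008, 312, 604]) cube([82, 631, 73]);


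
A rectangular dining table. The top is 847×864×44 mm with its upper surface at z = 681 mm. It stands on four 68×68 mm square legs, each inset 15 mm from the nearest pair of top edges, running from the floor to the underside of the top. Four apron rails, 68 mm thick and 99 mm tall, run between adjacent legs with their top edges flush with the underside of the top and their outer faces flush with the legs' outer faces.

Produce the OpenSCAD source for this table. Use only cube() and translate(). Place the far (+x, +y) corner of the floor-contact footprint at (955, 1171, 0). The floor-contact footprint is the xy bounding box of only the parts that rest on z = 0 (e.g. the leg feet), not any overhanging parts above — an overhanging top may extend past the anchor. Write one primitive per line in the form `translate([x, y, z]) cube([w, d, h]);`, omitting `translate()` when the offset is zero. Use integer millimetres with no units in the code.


translate([123, 322, 637]) cube([847, 864, 44]);
translate([138, 337, 0]) cube([68, 68, 637]);
translate([887, 337, 0]) cube([68, 68, 637]);
translate([138, 1103, 0]) cube([68, 68, 637]);
translate([887, 1103, 0]) cube([68, 68, 637]);
translate([206, 337, 538]) cube([681, 68, 99]);
translate([206, 1103, 538]) cube([681, 68, 99]);
translate([138, 405, 538]) cube([68, 698, 99]);
translate([887, 405, 538]) cube([68, 698, 99]);


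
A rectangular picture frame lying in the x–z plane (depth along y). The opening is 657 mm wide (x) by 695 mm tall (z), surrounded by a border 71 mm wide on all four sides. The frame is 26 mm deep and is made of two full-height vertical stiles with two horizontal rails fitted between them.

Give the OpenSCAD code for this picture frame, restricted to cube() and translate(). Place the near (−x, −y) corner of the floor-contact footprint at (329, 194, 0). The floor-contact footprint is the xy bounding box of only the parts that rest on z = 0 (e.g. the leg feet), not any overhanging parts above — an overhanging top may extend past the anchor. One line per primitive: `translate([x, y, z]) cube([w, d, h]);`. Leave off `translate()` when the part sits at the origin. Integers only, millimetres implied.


translate([329, 194, 0]) cube([71, 26, 837]);
translate([1057, 194, 0]) cube([71, 26, 837]);
translate([400, 194, 0]) cube([657, 26, 71]);
translate([400, 194, 766]) cube([657, 26, 71]);


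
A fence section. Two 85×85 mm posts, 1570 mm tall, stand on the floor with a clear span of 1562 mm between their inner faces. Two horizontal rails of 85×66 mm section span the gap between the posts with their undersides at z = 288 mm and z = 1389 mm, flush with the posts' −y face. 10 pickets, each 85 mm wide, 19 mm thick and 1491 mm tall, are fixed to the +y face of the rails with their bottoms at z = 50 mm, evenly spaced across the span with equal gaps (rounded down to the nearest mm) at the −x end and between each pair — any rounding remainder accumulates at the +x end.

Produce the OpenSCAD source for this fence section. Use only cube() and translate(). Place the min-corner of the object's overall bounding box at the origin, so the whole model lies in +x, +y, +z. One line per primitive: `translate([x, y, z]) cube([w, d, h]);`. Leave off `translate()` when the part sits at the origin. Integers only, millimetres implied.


cube([85, 85, 1570]);
translate([1647, 0, 0]) cube([85, 85, 1570]);
translate([85, 0, 288]) cube([1562, 85, 66]);
translate([85, 0, 1389]) cube([1562, 85, 66]);
translate([149, 85, 50]) cube([85, 19, 1491]);
translate([298, 85, 50]) cube([85, 19, 1491]);
translate([447, 85, 50]) cube([85, 19, 1491]);
translate([596, 85, 50]) cube([85, 19, 1491]);
translate([745, 85, 50]) cube([85, 19, 1491]);
translate([894, 85, 50]) cube([85, 19, 1491]);
translate([1043, 85, 50]) cube([85, 19, 1491]);
translate([1192, 85, 50]) cube([85, 19, 1491]);
translate([1341, 85, 50]) cube([85, 19, 1491]);
translate([1490, 85, 50]) cube([85, 19, 1491]);
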